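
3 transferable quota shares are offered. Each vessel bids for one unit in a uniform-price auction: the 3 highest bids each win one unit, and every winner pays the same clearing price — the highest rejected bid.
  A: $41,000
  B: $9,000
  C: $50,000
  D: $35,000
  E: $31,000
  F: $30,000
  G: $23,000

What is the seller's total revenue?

Bids ranked high→low: 50,000 (C), 41,000 (A), 35,000 (D), 31,000 (E), 30,000 (F), …
Top 3: C, A, D.
First losing bid is E's $31,000, which sets the uniform price.
Total revenue = 3 × $31,000 = $93,000.

Total revenue: $93,000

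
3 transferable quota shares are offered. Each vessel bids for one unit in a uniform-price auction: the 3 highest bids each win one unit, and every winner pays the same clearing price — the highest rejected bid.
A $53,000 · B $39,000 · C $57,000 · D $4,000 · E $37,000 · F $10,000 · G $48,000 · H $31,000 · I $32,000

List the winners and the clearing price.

C, A, G; each pays $39,000

Bids ranked high→low: 57,000 (C), 53,000 (A), 48,000 (G), 39,000 (B), 37,000 (E), …
Winners (3 units): C, A, G.
Highest unsuccessful bid: $39,000 → clearing price.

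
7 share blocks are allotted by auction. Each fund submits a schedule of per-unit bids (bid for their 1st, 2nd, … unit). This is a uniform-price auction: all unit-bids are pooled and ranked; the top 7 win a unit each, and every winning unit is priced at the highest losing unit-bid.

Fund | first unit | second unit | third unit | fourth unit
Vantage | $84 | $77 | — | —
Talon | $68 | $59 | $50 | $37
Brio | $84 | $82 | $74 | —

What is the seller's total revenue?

Pooled unit-bids ranked (top 7): 84 (Vantage-1), 84 (Brio-1), 82 (Brio-2), 77 (Vantage-2), 74 (Brio-3), 68 (Talon-1), 59 (Talon-2)
The (k+1)-th unit-bid is $50.
Allocation: Brio 3, Talon 2, Vantage 2. Every unit priced at $50.
Revenue = 7 × 50 = $350.

Total revenue: $350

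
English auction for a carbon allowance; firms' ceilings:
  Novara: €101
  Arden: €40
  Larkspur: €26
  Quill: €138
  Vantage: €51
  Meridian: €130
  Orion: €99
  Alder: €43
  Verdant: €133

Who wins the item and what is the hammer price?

Limits in order: 138 (Quill) > 133 (Verdant) > 130 (Meridian) > 101 (Novara) > 99 (Orion) > 51 (Vantage) > …
Bidding ends when Verdant exits at €133; Quill takes it.

Quill wins at €133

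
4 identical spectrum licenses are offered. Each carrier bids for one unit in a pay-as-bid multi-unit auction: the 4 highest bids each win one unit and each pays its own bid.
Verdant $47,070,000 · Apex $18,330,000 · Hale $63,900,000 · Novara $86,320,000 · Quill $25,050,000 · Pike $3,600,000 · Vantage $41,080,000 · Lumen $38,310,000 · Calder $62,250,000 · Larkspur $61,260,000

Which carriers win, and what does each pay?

Novara $86,320,000, Hale $63,900,000, Calder $62,250,000, Larkspur $61,260,000

Sorting: 86,320,000 (Novara), 63,900,000 (Hale), 62,250,000 (Calder), 61,260,000 (Larkspur), 47,070,000 (Verdant), 41,080,000 (Vantage), …
The 4 highest are Novara, Hale, Calder, Larkspur.
Each winner pays its own bid: Novara $86,320,000, Hale $63,900,000, Calder $62,250,000, Larkspur $61,260,000.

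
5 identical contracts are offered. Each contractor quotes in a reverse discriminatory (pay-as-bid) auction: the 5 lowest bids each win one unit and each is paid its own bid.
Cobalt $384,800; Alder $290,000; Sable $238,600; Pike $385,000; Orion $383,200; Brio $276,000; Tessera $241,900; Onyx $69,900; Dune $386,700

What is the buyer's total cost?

Total cost: $1,116,400

Sorting: 69,900 (Onyx), 238,600 (Sable), 241,900 (Tessera), 276,000 (Brio), 290,000 (Alder), 383,200 (Orion), 384,800 (Cobalt), …
The 5 lowest are Onyx, Sable, Tessera, Brio, Alder.
Total cost = 69,900 + 238,600 + 241,900 + 276,000 + 290,000 = $1,116,400.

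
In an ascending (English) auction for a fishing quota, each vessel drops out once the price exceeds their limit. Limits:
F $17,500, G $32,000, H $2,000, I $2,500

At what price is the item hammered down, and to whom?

G wins at $17,500

Sorting limits: 32,000 (G) > 17,500 (F) > 2,500 (I) > 2,000 (H)
Bidding ends when F exits at $17,500; G takes it.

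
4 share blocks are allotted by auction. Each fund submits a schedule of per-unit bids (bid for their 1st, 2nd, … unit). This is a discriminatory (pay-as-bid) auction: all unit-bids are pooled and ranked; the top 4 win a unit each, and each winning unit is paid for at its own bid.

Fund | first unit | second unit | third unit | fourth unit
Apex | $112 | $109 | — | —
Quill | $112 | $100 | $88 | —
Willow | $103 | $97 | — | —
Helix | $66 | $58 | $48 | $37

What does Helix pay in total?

Merging the schedules and taking the best 4: 112 (Apex-1), 112 (Quill-1), 109 (Apex-2), 103 (Willow-1)
Next rejected bid: $100 (not a price — pay-as-bid).
Helix wins no units.

Helix pays $0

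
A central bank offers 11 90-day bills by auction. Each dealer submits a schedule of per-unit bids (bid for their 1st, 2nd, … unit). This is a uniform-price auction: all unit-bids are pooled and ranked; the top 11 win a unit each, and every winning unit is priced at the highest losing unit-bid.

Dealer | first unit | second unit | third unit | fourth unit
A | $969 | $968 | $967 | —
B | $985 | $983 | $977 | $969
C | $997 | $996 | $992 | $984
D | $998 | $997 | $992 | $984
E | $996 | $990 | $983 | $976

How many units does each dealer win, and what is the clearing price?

B 1, C 4, D 4, E 2; clearing price $983

All unit-bids, highest first — top 11: 998 (D-1), 997 (C-1), 997 (D-2), 996 (C-2), 996 (E-1), 992 (C-3), 992 (D-3), 990 (E-2), 985 (B-1), 984 (C-4), 984 (D-4)
First bid not allocated: $983.
Allocation: B 1, C 4, D 4, E 2.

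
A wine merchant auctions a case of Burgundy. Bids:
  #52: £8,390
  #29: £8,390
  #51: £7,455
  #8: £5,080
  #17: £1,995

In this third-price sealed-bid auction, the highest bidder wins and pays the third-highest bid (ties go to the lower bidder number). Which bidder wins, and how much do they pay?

Bids in order: 8,390 (#29) > 8,390 (#52) > 7,455 (#51) > 5,080 (#8) > 1,995 (#17)
Tie at £8,390 → #29 wins by tie-break.
#29 wins; payment is bid #3 in the ranking = £7,455.

#29 pays £7,455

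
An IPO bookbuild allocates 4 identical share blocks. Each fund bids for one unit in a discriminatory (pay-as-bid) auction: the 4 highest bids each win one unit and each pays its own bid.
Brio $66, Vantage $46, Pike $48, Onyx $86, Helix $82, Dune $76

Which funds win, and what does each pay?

Ordering the bids: 86 (Onyx), 82 (Helix), 76 (Dune), 66 (Brio), 48 (Pike), 46 (Vantage)
Winners (4 units): Onyx, Helix, Dune, Brio.
Each winner pays its own bid: Onyx $86, Helix $82, Dune $76, Brio $66.

Onyx $86, Helix $82, Dune $76, Brio $66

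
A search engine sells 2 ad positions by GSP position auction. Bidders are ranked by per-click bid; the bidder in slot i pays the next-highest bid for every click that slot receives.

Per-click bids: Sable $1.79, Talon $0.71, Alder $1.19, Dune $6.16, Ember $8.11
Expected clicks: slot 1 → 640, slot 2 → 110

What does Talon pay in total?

Talon pays $0.00

Per-click bids in order: $8.11 (Ember) > $6.16 (Dune) > $1.79 (Sable) > …
Talon ranks below slot 2 → no slot, pays nothing.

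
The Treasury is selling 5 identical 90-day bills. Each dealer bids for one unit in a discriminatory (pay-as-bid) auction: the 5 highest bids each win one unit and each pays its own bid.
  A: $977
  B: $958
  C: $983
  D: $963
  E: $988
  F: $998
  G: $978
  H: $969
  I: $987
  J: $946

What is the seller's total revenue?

Total revenue: $4,934

Ordering the bids: 998 (F), 988 (E), 987 (I), 983 (C), 978 (G), 977 (A), 969 (H), …
Winners (5 units): F, E, I, C, G.
Total revenue = 998 + 988 + 987 + 983 + 978 = $4,934.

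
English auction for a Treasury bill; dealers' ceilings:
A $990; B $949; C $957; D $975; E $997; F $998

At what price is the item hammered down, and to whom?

Limits in order: 998 (F) > 997 (E) > 990 (A) > 975 (D) > 957 (C) > 949 (B)
Once the price passes $997, only F is left; the hammer falls at E's limit of $997.

F wins at $997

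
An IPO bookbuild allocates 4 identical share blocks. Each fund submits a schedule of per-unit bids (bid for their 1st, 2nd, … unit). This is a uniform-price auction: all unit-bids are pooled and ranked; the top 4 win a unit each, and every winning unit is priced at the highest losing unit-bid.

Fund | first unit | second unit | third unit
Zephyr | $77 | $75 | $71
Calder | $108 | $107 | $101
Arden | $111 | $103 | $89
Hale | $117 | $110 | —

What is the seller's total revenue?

Total revenue: $428

Pooled unit-bids ranked (top 4): 117 (Hale-1), 111 (Arden-1), 110 (Hale-2), 108 (Calder-1)
Highest rejected unit-bid = $107.
Allocation: Arden 1, Calder 1, Hale 2. Every unit priced at $107.
Revenue = 4 × 107 = $428.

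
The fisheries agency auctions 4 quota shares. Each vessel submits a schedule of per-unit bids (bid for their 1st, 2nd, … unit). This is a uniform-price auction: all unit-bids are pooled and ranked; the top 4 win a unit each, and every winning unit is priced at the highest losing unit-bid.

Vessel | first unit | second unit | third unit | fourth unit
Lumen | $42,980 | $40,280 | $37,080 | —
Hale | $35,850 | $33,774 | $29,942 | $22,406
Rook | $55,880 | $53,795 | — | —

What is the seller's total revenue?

Merging the schedules and taking the best 4: 55,880 (Rook-1), 53,795 (Rook-2), 42,980 (Lumen-1), 40,280 (Lumen-2)
First bid not allocated: $37,080.
Allocation: Lumen 2, Rook 2. Every unit priced at $37,080.
Revenue = 4 × 37,080 = $148,320.

Total revenue: $148,320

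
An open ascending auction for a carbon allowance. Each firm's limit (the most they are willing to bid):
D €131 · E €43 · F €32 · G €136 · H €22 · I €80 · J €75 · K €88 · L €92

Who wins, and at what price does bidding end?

Limits in order: 136 (G) > 131 (D) > 92 (L) > 88 (K) > 80 (I) > 75 (J) > …
Bidding ends when D exits at €131; G takes it.

G wins at €131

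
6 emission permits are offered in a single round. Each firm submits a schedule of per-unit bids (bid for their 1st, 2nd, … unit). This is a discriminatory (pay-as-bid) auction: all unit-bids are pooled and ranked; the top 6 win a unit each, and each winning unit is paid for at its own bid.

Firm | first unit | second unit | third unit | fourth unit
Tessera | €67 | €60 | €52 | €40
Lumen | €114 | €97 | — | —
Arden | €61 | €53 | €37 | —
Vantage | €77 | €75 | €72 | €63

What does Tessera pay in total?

All unit-bids, highest first — top 6: 114 (Lumen-1), 97 (Lumen-2), 77 (Vantage-1), 75 (Vantage-2), 72 (Vantage-3), 67 (Tessera-1)
Next rejected bid: €63 (not a price — pay-as-bid).
Tessera's winning unit-bids: 67 = €67.

Tessera pays €67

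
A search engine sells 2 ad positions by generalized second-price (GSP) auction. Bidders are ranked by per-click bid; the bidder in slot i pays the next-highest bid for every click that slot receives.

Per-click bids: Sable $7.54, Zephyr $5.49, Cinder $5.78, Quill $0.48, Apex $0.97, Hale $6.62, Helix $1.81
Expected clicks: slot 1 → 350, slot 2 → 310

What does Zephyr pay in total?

Ranked by bid: $7.54 (Sable) > $6.62 (Hale) > $5.78 (Cinder) > …
Zephyr ranks below slot 2 → no slot, pays nothing.

Zephyr pays $0.00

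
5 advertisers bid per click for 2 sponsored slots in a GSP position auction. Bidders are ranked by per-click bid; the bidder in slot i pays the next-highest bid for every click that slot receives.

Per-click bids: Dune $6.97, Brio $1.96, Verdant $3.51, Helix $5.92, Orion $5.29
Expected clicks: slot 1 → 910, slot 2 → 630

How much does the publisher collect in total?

Total revenue: $8719.90

Sorting advertisers: $6.97 (Dune) > $5.92 (Helix) > $5.29 (Orion) > …
Slot 1: Dune pays $5.92 × 910 = $5387.20
Slot 2: Helix pays $5.29 × 630 = $3332.70
Total = $8719.90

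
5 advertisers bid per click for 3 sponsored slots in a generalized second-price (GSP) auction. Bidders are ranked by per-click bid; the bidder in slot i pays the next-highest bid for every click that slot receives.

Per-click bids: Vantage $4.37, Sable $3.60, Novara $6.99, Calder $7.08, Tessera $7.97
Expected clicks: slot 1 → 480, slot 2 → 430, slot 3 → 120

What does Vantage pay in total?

Ranked by bid: $7.97 (Tessera) > $7.08 (Calder) > $6.99 (Novara) > $4.37 (Vantage) > …
Vantage ranks below slot 3 → no slot, pays nothing.

Vantage pays $0.00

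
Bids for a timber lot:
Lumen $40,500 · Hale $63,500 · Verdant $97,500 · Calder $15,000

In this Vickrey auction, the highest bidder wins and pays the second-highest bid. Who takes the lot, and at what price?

Rule: the highest bidder wins and pays the second-highest bid.
Bids ranked: 97,500 (Verdant) > 63,500 (Hale) > 40,500 (Lumen) > 15,000 (Calder)
Verdant wins with the highest bid; price is set by the runner-up at $63,500.

Verdant pays $63,500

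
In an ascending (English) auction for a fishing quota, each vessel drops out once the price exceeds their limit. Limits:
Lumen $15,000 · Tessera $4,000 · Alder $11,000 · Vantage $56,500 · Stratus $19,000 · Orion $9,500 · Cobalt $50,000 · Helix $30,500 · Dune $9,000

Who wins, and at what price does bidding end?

Vantage wins at $50,000

Sorting limits: 56,500 (Vantage) > 50,000 (Cobalt) > 30,500 (Helix) > 19,000 (Stratus) > 15,000 (Lumen) > 11,000 (Alder) > …
Once the price passes $50,000, only Vantage is left; the hammer falls at Cobalt's limit of $50,000.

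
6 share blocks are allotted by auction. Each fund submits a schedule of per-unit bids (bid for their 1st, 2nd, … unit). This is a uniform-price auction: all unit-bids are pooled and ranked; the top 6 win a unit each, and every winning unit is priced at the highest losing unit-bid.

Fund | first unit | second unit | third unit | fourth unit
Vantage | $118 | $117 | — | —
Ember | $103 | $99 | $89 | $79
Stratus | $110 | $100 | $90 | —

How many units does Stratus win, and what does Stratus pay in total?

Stratus: 2 units, pays $180

Pooled unit-bids ranked (top 6): 118 (Vantage-1), 117 (Vantage-2), 110 (Stratus-1), 103 (Ember-1), 100 (Stratus-2), 99 (Ember-2)
Highest rejected unit-bid = $90.
Stratus wins 2 unit(s) at $90 each.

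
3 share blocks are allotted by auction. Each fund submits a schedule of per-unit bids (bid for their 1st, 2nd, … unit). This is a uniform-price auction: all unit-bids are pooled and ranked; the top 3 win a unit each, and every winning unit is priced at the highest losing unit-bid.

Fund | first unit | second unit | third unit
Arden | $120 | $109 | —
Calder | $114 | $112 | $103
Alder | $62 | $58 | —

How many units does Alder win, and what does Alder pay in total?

Merging the schedules and taking the best 3: 120 (Arden-1), 114 (Calder-1), 112 (Calder-2)
The (k+1)-th unit-bid is $109.
Alder wins 0 unit(s) at $109 each.

Alder: 0 units, pays $0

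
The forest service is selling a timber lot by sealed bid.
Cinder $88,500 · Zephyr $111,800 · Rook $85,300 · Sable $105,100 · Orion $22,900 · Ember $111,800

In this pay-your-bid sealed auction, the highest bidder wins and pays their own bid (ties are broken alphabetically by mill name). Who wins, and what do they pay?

Pay-your-bid sealed auction: the highest bidder wins and pays their own bid.
Bids ranked: 111,800 (Ember) > 111,800 (Zephyr) > 105,100 (Sable) > 88,500 (Cinder) > 85,300 (Rook) > 22,900 (Orion)
Ember and Zephyr tie at $111,800; tie-break gives it to Ember.
First-price: Ember pays what they bid, $111,800.

Ember pays $111,800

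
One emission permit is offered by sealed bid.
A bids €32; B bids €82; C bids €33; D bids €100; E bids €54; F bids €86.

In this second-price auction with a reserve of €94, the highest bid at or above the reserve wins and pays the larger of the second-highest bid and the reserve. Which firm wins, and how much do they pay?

Bids in order: 100 (D) > 86 (F) > 82 (B) > 54 (E) > 33 (C) > 32 (A)
D has the top bid at or above the reserve (€100).
Second-highest bid €86 is below the reserve €94, so the reserve binds → payment €94.

D pays €94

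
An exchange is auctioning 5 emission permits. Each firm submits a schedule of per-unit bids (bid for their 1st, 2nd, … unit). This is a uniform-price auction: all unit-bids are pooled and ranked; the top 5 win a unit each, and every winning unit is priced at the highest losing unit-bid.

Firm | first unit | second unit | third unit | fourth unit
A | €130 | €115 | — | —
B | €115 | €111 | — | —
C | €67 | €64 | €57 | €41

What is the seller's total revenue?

Pooled unit-bids ranked (top 5): 130 (A-1), 115 (A-2), 115 (B-1), 111 (B-2), 67 (C-1)
Highest rejected unit-bid = €64.
Allocation: A 2, B 2, C 1. Every unit priced at €64.
Revenue = 5 × 64 = €320.

Total revenue: €320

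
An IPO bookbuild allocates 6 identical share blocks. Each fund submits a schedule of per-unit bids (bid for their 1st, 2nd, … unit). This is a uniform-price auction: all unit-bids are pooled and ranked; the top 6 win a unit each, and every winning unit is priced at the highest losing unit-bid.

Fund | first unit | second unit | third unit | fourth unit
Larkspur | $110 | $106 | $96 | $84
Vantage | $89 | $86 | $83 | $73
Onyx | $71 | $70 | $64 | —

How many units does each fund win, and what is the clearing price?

Larkspur 4, Vantage 2; clearing price $83

Merging the schedules and taking the best 6: 110 (Larkspur-1), 106 (Larkspur-2), 96 (Larkspur-3), 89 (Vantage-1), 86 (Vantage-2), 84 (Larkspur-4)
Highest rejected unit-bid = $83.
Allocation: Larkspur 4, Vantage 2.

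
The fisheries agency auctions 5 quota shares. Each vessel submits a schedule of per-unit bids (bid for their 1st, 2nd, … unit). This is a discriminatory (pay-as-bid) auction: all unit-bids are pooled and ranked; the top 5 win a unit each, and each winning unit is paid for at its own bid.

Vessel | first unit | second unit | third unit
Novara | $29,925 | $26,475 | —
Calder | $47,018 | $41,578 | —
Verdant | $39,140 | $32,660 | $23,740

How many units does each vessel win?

Merging the schedules and taking the best 5: 47,018 (Calder-1), 41,578 (Calder-2), 39,140 (Verdant-1), 32,660 (Verdant-2), 29,925 (Novara-1)
Next rejected bid: $26,475 (not a price — pay-as-bid).
Allocation: Calder 2, Novara 1, Verdant 2.

Calder 2, Novara 1, Verdant 2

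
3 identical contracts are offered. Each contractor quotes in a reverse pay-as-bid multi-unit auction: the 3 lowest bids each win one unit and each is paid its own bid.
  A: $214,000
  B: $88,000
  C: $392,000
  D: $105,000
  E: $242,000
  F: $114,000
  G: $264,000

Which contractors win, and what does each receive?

Bids ranked low→high: 88,000 (B), 105,000 (D), 114,000 (F), 214,000 (A), 242,000 (E), …
Lowest 3: B, D, F.
Each winner is paid its own bid: B $88,000, D $105,000, F $114,000.

B $88,000, D $105,000, F $114,000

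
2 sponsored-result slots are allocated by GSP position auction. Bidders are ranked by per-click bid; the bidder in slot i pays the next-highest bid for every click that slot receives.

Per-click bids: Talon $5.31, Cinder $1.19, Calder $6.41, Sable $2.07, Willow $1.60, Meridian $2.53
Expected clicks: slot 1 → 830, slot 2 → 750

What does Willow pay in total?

Willow pays $0.00

Per-click bids in order: $6.41 (Calder) > $5.31 (Talon) > $2.53 (Meridian) > …
Willow ranks below slot 2 → no slot, pays nothing.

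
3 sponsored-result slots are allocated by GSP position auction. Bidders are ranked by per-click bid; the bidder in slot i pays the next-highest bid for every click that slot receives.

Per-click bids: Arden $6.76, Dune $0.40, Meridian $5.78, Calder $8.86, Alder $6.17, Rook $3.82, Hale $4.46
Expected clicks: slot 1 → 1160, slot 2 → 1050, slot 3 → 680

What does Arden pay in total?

Arden pays $6478.50

Per-click bids in order: $8.86 (Calder) > $6.76 (Arden) > $6.17 (Alder) > $5.78 (Meridian) > …
Arden holds slot 2 → pays next bid $6.17 × 1050 clicks = $6478.50.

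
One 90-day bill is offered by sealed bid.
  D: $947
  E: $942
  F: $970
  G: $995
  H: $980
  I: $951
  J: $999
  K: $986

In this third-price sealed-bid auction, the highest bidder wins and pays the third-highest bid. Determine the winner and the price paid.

Bids in order: 999 (J) > 995 (G) > 986 (K) > 980 (H) > 970 (F) > 951 (I) > …
J wins; payment is bid #3 in the ranking = $986.

J pays $986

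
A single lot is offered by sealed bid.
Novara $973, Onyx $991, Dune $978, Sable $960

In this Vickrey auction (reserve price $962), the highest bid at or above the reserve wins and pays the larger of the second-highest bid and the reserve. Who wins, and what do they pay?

Rule: the highest bid at or above the reserve wins and pays the larger of the second-highest bid and the reserve.
Sorting bids: 991 (Onyx) > 978 (Dune) > 973 (Novara) > 960 (Sable)
Highest eligible bid: Onyx at $991.
Second-highest bid $978 exceeds the reserve $962 → payment $978.

Onyx pays $978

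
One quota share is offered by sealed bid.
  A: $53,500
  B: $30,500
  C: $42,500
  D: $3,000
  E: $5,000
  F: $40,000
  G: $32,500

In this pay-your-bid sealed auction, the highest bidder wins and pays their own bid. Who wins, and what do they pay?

Sorting bids: 53,500 (A) > 42,500 (C) > 40,000 (F) > 32,500 (G) > 30,500 (B) > 5,000 (E) > …
First-price: A pays what they bid, $53,500.

A pays $53,500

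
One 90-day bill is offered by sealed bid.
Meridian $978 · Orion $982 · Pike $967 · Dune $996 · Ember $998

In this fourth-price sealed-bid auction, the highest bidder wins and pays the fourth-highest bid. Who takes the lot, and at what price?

Ember pays $978

Bids ranked: 998 (Ember) > 996 (Dune) > 982 (Orion) > 978 (Meridian) > 967 (Pike)
Ember is highest; pays the fourth-highest bid, $978.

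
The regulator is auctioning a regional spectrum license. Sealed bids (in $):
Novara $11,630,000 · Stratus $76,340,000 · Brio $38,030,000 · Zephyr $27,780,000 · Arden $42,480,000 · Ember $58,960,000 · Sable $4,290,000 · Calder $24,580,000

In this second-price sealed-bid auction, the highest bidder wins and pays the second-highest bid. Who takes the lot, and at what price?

Stratus pays $58,960,000

Rule: the highest bidder wins and pays the second-highest bid.
Bids ranked: 76,340,000 (Stratus) > 58,960,000 (Ember) > 42,480,000 (Arden) > 38,030,000 (Brio) > 27,780,000 (Zephyr) > 24,580,000 (Calder) > …
Stratus is highest; pays the second-highest bid, $58,960,000.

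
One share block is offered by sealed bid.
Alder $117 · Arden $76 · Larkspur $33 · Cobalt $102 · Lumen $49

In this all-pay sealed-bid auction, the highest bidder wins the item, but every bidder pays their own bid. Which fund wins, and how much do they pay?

Bids ranked: 117 (Alder) > 102 (Cobalt) > 76 (Arden) > 49 (Lumen) > 33 (Larkspur)
Alder is highest and takes the item; every bidder forfeits their bid.

Alder pays $117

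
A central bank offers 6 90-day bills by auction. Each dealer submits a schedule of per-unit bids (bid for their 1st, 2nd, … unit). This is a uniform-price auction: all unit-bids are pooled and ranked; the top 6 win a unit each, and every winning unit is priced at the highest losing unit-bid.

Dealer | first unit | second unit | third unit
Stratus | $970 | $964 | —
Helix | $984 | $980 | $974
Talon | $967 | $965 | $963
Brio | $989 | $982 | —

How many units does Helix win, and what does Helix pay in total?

All unit-bids, highest first — top 6: 989 (Brio-1), 984 (Helix-1), 982 (Brio-2), 980 (Helix-2), 974 (Helix-3), 970 (Stratus-1)
Highest rejected unit-bid = $967.
Helix wins 3 unit(s) at $967 each.

Helix: 3 units, pays $2,901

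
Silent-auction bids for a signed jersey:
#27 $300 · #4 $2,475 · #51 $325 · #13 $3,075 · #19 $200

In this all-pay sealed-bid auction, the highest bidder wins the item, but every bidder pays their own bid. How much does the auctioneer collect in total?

Bids in order: 3,075 (#13) > 2,475 (#4) > 325 (#51) > 300 (#27) > 200 (#19)
#13 wins with the top bid; all bids are sunk regardless.
Every bidder forfeits their bid regardless of winning.
Revenue = 300 + 2,475 + 325 + 3,075 + 200 = $6,375.

Total revenue: $6,375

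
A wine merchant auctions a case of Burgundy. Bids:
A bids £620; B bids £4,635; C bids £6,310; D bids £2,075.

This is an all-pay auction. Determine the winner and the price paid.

C pays £6,310

All-pay auction: the highest bidder wins the item, but every bidder pays their own bid.
Bids in order: 6,310 (C) > 4,635 (B) > 2,075 (D) > 620 (A)
C is highest and takes the item; every bidder forfeits their bid.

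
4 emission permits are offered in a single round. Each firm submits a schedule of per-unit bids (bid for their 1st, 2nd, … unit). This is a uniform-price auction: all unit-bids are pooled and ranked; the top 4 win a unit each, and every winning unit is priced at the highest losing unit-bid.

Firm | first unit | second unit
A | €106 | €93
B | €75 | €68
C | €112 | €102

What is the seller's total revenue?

Pooled unit-bids ranked (top 4): 112 (C-1), 106 (A-1), 102 (C-2), 93 (A-2)
First bid not allocated: €75.
Allocation: A 2, C 2. Every unit priced at €75.
Revenue = 4 × 75 = €300.

Total revenue: €300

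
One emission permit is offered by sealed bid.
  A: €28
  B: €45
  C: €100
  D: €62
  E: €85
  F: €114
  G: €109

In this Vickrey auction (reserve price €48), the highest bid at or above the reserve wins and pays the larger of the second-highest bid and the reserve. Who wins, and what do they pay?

F pays €109

Vickrey auction (reserve price €48): the highest bid at or above the reserve wins and pays the larger of the second-highest bid and the reserve.
Sorting bids: 114 (F) > 109 (G) > 100 (C) > 85 (E) > 62 (D) > 45 (B) > …
F has the top bid at or above the reserve (€114).
Second-highest bid €109 exceeds the reserve €48 → payment €109.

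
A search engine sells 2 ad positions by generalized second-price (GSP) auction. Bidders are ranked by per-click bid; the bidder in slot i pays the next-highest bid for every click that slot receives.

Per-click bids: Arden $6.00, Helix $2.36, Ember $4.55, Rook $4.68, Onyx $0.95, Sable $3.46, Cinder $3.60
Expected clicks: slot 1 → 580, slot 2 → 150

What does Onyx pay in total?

Onyx pays $0.00

Ranked by bid: $6.00 (Arden) > $4.68 (Rook) > $4.55 (Ember) > …
Onyx ranks below slot 2 → no slot, pays nothing.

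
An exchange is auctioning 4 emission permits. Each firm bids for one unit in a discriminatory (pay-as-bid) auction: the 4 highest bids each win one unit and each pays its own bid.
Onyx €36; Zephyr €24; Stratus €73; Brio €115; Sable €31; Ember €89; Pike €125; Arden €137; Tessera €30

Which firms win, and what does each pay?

Sorting: 137 (Arden), 125 (Pike), 115 (Brio), 89 (Ember), 73 (Stratus), 36 (Onyx), …
The 4 highest are Arden, Pike, Brio, Ember.
Each winner pays its own bid: Arden €137, Pike €125, Brio €115, Ember €89.

Arden €137, Pike €125, Brio €115, Ember €89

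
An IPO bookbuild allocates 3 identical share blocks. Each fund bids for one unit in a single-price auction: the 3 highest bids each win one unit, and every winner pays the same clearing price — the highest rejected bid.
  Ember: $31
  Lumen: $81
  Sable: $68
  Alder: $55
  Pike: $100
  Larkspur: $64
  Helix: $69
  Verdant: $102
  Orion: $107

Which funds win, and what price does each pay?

Orion, Verdant, Pike; each pays $81

Bids ranked high→low: 107 (Orion), 102 (Verdant), 100 (Pike), 81 (Lumen), 69 (Helix), …
The 3 highest are Orion, Verdant, Pike.
First losing bid is Lumen's $81, which sets the uniform price.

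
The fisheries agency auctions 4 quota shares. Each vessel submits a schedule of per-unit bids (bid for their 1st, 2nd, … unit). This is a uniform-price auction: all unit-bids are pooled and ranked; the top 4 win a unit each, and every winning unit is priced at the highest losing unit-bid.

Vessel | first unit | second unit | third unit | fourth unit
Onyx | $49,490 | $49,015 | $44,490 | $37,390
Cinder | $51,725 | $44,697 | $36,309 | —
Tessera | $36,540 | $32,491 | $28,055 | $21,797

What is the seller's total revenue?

All unit-bids, highest first — top 4: 51,725 (Cinder-1), 49,490 (Onyx-1), 49,015 (Onyx-2), 44,697 (Cinder-2)
Highest rejected unit-bid = $44,490.
Allocation: Cinder 2, Onyx 2. Every unit priced at $44,490.
Revenue = 4 × 44,490 = $177,960.

Total revenue: $177,960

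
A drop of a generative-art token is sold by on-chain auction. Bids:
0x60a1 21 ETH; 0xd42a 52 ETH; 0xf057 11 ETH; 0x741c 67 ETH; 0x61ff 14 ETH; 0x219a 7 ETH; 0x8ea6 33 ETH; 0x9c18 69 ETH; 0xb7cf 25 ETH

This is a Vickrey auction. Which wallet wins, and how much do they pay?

0x9c18 pays 67 ETH

Bids ranked: 69 (0x9c18) > 67 (0x741c) > 52 (0xd42a) > 33 (0x8ea6) > 25 (0xb7cf) > 21 (0x60a1) > …
0x9c18 is highest; pays the second-highest bid, 67 ETH.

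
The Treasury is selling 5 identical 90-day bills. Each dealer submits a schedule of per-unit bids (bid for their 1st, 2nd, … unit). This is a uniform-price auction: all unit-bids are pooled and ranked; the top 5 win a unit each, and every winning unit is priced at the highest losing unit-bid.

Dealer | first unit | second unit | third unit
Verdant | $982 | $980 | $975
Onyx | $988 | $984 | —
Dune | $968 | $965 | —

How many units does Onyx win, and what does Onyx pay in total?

Onyx: 2 units, pays $1,936

Merging the schedules and taking the best 5: 988 (Onyx-1), 984 (Onyx-2), 982 (Verdant-1), 980 (Verdant-2), 975 (Verdant-3)
The (k+1)-th unit-bid is $968.
Onyx wins 2 unit(s) at $968 each.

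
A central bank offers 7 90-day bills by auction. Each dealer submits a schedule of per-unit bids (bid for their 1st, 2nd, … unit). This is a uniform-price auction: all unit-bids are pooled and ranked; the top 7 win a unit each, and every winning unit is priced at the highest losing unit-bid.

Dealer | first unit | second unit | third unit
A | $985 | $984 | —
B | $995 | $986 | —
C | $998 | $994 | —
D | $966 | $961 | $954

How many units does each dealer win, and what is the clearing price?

Merging the schedules and taking the best 7: 998 (C-1), 995 (B-1), 994 (C-2), 986 (B-2), 985 (A-1), 984 (A-2), 966 (D-1)
First bid not allocated: $961.
Allocation: A 2, B 2, C 2, D 1.

A 2, B 2, C 2, D 1; clearing price $961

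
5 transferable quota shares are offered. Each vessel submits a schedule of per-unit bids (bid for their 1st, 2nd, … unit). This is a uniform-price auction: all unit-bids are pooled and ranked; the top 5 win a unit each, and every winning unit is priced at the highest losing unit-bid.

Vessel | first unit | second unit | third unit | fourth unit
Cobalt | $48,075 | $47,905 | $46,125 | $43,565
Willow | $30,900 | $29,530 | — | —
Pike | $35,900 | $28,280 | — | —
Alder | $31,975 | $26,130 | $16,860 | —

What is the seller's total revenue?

Pooled unit-bids ranked (top 5): 48,075 (Cobalt-1), 47,905 (Cobalt-2), 46,125 (Cobalt-3), 43,565 (Cobalt-4), 35,900 (Pike-1)
Highest rejected unit-bid = $31,975.
Allocation: Cobalt 4, Pike 1. Every unit priced at $31,975.
Revenue = 5 × 31,975 = $159,875.

Total revenue: $159,875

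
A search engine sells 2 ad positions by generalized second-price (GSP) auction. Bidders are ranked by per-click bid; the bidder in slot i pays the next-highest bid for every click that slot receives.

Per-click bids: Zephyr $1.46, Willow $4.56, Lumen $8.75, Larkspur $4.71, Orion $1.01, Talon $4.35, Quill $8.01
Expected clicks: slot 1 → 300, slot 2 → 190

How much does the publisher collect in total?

Per-click bids in order: $8.75 (Lumen) > $8.01 (Quill) > $4.71 (Larkspur) > …
Slot 1: Lumen pays $8.01 × 300 = $2403.00
Slot 2: Quill pays $4.71 × 190 = $894.90
Total = $3297.90

Total revenue: $3297.90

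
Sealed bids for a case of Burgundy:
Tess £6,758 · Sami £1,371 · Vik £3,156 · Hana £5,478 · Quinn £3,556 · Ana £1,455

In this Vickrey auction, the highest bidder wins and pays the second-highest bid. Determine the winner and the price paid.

Vickrey auction: the highest bidder wins and pays the second-highest bid.
Bids ranked: 6,758 (Tess) > 5,478 (Hana) > 3,556 (Quinn) > 3,156 (Vik) > 1,455 (Ana) > 1,371 (Sami)
Tess is highest; pays the second-highest bid, £5,478.

Tess pays £5,478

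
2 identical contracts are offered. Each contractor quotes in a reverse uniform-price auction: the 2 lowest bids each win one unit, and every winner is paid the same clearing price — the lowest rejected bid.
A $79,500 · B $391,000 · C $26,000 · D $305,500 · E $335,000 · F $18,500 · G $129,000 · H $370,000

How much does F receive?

Bids ranked low→high: 18,500 (F), 26,000 (C), 79,500 (A), 129,000 (G), …
Lowest 2: F, C.
Lowest unsuccessful bid: $79,500 → clearing price.
F wins → is paid $79,500.

F is paid $79,500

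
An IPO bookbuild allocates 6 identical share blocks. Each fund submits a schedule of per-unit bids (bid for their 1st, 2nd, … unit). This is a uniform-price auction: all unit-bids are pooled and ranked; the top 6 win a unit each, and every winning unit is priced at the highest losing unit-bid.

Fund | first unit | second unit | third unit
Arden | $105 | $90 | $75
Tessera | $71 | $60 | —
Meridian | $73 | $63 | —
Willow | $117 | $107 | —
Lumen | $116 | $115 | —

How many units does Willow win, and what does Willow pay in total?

Pooled unit-bids ranked (top 6): 117 (Willow-1), 116 (Lumen-1), 115 (Lumen-2), 107 (Willow-2), 105 (Arden-1), 90 (Arden-2)
The (k+1)-th unit-bid is $75.
Willow wins 2 unit(s) at $75 each.

Willow: 2 units, pays $150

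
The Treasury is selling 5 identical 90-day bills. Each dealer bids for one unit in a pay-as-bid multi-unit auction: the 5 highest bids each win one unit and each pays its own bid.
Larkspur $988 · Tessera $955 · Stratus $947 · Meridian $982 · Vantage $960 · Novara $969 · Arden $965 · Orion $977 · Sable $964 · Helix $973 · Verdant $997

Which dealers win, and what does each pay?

Bids ranked high→low: 997 (Verdant), 988 (Larkspur), 982 (Meridian), 977 (Orion), 973 (Helix), 969 (Novara), 965 (Arden), …
Winners (5 units): Verdant, Larkspur, Meridian, Orion, Helix.
Each winner pays its own bid: Verdant $997, Larkspur $988, Meridian $982, Orion $977, Helix $973.

Verdant $997, Larkspur $988, Meridian $982, Orion $977, Helix $973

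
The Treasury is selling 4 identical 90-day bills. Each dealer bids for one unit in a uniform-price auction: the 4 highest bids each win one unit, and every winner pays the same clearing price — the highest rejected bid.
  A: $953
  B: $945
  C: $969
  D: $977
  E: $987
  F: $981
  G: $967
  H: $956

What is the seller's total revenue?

Bids ranked high→low: 987 (E), 981 (F), 977 (D), 969 (C), 967 (G), 956 (H), …
Winners (4 units): E, F, D, C.
Clearing price = highest rejected bid = $967.
Total revenue = 4 × $967 = $3,868.

Total revenue: $3,868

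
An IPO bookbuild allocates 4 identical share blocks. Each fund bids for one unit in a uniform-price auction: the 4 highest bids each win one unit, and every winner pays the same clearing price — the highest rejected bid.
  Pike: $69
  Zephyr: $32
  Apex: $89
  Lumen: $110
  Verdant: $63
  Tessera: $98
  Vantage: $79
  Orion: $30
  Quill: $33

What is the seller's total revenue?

Bids ranked high→low: 110 (Lumen), 98 (Tessera), 89 (Apex), 79 (Vantage), 69 (Pike), 63 (Verdant), …
Winners (4 units): Lumen, Tessera, Apex, Vantage.
Clearing price = highest rejected bid = $69.
Total revenue = 4 × $69 = $276.

Total revenue: $276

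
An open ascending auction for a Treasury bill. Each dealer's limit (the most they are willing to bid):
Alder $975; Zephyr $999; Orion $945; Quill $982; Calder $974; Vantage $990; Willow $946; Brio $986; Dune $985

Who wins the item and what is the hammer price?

Zephyr wins at $990

Open ascending-bid auction: the price rises until one bidder remains; the winner pays the price at which the last rival dropped out.
Sorting limits: 999 (Zephyr) > 990 (Vantage) > 986 (Brio) > 985 (Dune) > 982 (Quill) > 975 (Alder) > …
Bidding ends when Vantage exits at $990; Zephyr takes it.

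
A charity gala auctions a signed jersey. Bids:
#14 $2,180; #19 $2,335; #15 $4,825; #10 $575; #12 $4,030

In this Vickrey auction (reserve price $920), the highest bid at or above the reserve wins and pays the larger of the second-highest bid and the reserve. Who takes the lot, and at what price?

Bids ranked: 4,825 (#15) > 4,030 (#12) > 2,335 (#19) > 2,180 (#14) > 575 (#10)
Highest eligible bid: #15 at $4,825.
max(second-highest $4,030, reserve $920) = $4,030; the reserve does not bind.

#15 pays $4,030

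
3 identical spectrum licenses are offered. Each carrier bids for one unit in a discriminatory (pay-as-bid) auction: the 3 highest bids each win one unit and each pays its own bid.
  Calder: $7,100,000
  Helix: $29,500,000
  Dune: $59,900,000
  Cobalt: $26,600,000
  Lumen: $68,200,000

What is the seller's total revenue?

Ordering the bids: 68,200,000 (Lumen), 59,900,000 (Dune), 29,500,000 (Helix), 26,600,000 (Cobalt), 7,100,000 (Calder)
Top 3: Lumen, Dune, Helix.
Total revenue = 68,200,000 + 59,900,000 + 29,500,000 = $157,600,000.

Total revenue: $157,600,000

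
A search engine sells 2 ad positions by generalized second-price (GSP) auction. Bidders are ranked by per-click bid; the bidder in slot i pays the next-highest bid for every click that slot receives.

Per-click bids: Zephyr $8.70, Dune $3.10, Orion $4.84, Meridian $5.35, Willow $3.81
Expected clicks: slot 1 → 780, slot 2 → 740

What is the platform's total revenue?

Per-click bids in order: $8.70 (Zephyr) > $5.35 (Meridian) > $4.84 (Orion) > …
Slot 1: Zephyr pays $5.35 × 780 = $4173.00
Slot 2: Meridian pays $4.84 × 740 = $3581.60
Total = $7754.60

Total revenue: $7754.60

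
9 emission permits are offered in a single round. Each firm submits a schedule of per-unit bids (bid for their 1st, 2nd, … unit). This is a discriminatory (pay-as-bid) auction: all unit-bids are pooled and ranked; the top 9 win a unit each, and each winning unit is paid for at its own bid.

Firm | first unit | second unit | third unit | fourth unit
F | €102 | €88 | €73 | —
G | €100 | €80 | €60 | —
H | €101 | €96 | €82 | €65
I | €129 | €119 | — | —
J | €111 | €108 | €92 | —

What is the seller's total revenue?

Total revenue: €958

Merging the schedules and taking the best 9: 129 (I-1), 119 (I-2), 111 (J-1), 108 (J-2), 102 (F-1), 101 (H-1), 100 (G-1), 96 (H-2), 92 (J-3)
Next rejected bid: €88 (not a price — pay-as-bid).
Each winning unit pays its own bid.
Revenue = 129 + 119 + 111 + 108 + 102 + 101 + 100 + 96 + 92 = €958.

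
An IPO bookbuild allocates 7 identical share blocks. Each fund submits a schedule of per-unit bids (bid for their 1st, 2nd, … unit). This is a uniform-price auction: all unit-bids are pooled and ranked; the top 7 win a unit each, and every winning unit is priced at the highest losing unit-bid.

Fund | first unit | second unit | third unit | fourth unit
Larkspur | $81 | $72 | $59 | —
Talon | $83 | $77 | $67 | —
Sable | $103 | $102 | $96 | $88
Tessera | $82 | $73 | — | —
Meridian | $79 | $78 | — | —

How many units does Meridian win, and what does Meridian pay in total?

All unit-bids, highest first — top 7: 103 (Sable-1), 102 (Sable-2), 96 (Sable-3), 88 (Sable-4), 83 (Talon-1), 82 (Tessera-1), 81 (Larkspur-1)
First bid not allocated: $79.
Meridian wins 0 unit(s) at $79 each.

Meridian: 0 units, pays $0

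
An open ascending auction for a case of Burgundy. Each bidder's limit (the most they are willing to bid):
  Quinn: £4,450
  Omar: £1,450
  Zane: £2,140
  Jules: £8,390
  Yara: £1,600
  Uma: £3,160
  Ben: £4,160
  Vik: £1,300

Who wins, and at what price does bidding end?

Sorting limits: 8,390 (Jules) > 4,450 (Quinn) > 4,160 (Ben) > 3,160 (Uma) > 2,140 (Zane) > 1,600 (Yara) > …
Quinn is the last rival to drop out, at £4,450; Jules remains and wins at that price.

Jules wins at £4,450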